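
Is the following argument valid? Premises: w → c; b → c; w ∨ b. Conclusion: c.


This matches the form of proof by cases: the conclusion follows in every model of the premises.

Valid.


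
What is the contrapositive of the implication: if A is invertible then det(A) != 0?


The contrapositive of (P → Q) is (¬Q → ¬P); it is logically equivalent to the original.
Here P = 'A is invertible' and Q = 'det(A) != 0'.

If not (det(A) != 0), then not (A is invertible).


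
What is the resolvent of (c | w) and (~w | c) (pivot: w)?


The clauses contain complementary literals w and ~w.
Resolution eliminates this pair and disjoins the remaining literals (merging duplicates).

c


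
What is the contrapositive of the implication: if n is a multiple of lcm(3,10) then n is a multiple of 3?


The contrapositive of (P → Q) is (¬Q → ¬P); it is logically equivalent to the original.
Here P = 'n is a multiple of lcm(3,10)' and Q = 'n is a multiple of 3'.

If not (n is a multiple of 3), then not (n is a multiple of lcm(3,10)).


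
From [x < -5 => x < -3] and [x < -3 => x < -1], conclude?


Hypothetical syllogism: from (P → Q) and (Q → R), infer (P → R).
Chain the two implications through the shared middle term 'x < -3'.

x < -5 => x < -1


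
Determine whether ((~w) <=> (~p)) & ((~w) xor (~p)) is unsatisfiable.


Truth table over {p, w}:
p | w | φ
---------
False | False | False
True | False | False
False | True | False
True | True | False
Every row is false.

Yes, it is a contradiction.


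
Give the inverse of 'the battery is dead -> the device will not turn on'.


The inverse of (P → Q) is (¬P → ¬Q). It is equivalent to the converse, not to the original.
Here P = 'the battery is dead' and Q = 'the device will not turn on'.

If not (the battery is dead), then not (the device will not turn on).


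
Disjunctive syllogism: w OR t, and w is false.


Disjunctive syllogism: from (P ∨ Q) and ¬P, infer Q.
One disjunct, 'w', is ruled out; the other must hold.

t


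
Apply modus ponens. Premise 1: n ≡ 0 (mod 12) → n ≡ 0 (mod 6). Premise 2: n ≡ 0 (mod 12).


Modus ponens: from (P → Q) and P, infer Q.
P = 'n ≡ 0 (mod 12)' is asserted, and P → Q holds, so Q follows.

n ≡ 0 (mod 6).


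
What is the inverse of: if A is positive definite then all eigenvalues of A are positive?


The inverse of (P → Q) is (¬P → ¬Q). It is equivalent to the converse, not to the original.
Here P = 'A is positive definite' and Q = 'all eigenvalues of A are positive'.

If not (A is positive definite), then not (all eigenvalues of A are positive).


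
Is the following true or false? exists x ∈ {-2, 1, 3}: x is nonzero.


Evaluate the predicate on each element: -2:True, 1:True, 3:True.
Witness x = -2 satisfies the predicate.

True


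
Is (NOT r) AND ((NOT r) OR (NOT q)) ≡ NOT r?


Compare truth tables:
q | r | φ | ψ
-------------
F | F | T | T
T | F | T | T
F | T | F | F
T | T | F | F
The columns φ and ψ agree on every row.

Yes, they are logically equivalent.


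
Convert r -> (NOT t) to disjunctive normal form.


Step 1: Rewrite r → (¬t) as ¬r ∨ (¬t).

(NOT r) OR (NOT t)


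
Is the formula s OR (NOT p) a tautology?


Build the truth table over {p, s}:
p | s | φ
---------
F | F | T
T | F | F
F | T | T
T | T | T
Counterexample at row 2: with p=T, s=F, the formula is F.

No, it is not a tautology.


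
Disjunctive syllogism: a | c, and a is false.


Disjunctive syllogism: from (P ∨ Q) and ¬P, infer Q.
One disjunct, 'a', is ruled out; the other must hold.

c


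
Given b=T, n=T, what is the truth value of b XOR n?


Exclusive or is true when exactly one operand is true.
Substitute: b=T, n=T.
T XOR T evaluates to F.

F


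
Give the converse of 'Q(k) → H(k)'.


The converse of (P → Q) is (Q → P). It is not in general equivalent to the original.
Here P = 'Q(k)' and Q = 'H(k)'.

If H(k), then Q(k).


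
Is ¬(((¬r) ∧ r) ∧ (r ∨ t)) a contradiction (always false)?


Truth table over {r, t}:
r | t | φ
---------
F | F | T
T | F | T
F | T | T
T | T | T
Satisfying assignment at row 1: r=F, t=F gives T.

No, it is not a contradiction.


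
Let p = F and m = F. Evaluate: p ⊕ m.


Exclusive or is true when exactly one operand is true.
Substitute: p=F, m=F.
F ⊕ F evaluates to F.

F


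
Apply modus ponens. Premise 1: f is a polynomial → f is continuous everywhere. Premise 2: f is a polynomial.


Modus ponens: from (P → Q) and P, infer Q.
P = 'f is a polynomial' is asserted, and P → Q holds, so Q follows.

f is continuous everywhere.


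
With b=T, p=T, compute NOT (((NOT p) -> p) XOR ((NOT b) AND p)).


Substitute b=T, p=T:
NOT p = F
(NOT p) -> p = F -> T = T
NOT b = F
(NOT b) AND p = F AND T = F
((NOT p) -> p) XOR ((NOT b) AND p) = T XOR F = T
NOT (((NOT p) -> p) XOR ((NOT b) AND p)) = F

F


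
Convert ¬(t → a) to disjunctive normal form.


Step 1: Rewrite implication then negate: ¬(¬t ∨ a) = t ∧ ¬a.

t ∧ (¬a)


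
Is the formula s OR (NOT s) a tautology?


Build the truth table over {s}:
s | φ
-----
F | T
T | T
Every row evaluates to true.

Yes, it is a tautology.


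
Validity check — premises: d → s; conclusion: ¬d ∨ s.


This matches the form of material implication: the conclusion follows in every model of the premises.

Valid.


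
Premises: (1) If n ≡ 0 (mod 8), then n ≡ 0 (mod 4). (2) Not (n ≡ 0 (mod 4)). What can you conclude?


Modus tollens: from (P → Q) and ¬Q, infer ¬P.
Q = 'n ≡ 0 (mod 4)' is denied; since P → Q, P must also fail.

Not (n ≡ 0 (mod 8)).


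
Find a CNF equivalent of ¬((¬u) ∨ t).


Step 1: Apply De Morgan: ¬((¬u) ∨ t) = ¬(¬u) ∧ ¬t.
Step 2: Eliminate any double negations (¬¬X = X).

u ∧ (¬t)


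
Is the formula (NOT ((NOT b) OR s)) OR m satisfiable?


Search for a satisfying assignment over {b, m, s}.
Try b=T, m=F, s=F: the formula evaluates to T.
A satisfying assignment exists.

Satisfiable.


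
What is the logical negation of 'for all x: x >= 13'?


¬(for all x: φ) = there exists x: ¬φ, and ¬(there exists x: φ) = for all x: ¬φ.
Apply to the universal statement.

there exists x: NOT(x >= 13)


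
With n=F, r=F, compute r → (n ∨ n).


Substitute n=F, r=F:
n ∨ n = F ∨ F = F
r → (n ∨ n) = F → F = T

T


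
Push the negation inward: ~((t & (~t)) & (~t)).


De Morgan: the negation of a conjunction is the disjunction of the negations.
Distribute ~ across &, flipping it to |, and negate each literal.

((~t) | t) | t


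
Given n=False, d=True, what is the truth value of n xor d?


Exclusive or is true when exactly one operand is true.
Substitute: n=False, d=True.
False xor True evaluates to True.

True


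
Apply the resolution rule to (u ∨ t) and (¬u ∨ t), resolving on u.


The clauses contain complementary literals u and ¬u.
Resolution eliminates this pair and disjoins the remaining literals (merging duplicates).

t


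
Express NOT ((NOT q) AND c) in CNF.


Step 1: Apply De Morgan: ¬((¬q) ∧ c) = ¬(¬q) ∨ ¬c.
Step 2: Eliminate any double negations (¬¬X = X).

q OR (NOT c)


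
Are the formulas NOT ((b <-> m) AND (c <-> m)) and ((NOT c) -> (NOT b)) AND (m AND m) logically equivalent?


Compare truth tables:
b | c | m | φ | ψ
-----------------
F | F | F | F | F
T | F | F | T | F
F | T | F | T | F
T | T | F | T | F
F | F | T | T | T
T | F | T | T | F
F | T | T | T | T
T | T | T | F | T
They differ at row 2 (b=T, c=F, m=F): φ=T but ψ=F.

No, they are not logically equivalent.


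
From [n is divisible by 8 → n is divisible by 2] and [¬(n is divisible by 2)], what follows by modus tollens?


Modus tollens: from (P → Q) and ¬Q, infer ¬P.
Q = 'n is divisible by 2' is denied; since P → Q, P must also fail.

Not (n is divisible by 8).


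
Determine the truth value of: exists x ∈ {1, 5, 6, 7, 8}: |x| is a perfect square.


Evaluate the predicate on each element: 1:True, 5:False, 6:False, 7:False, 8:False.
Witness x = 1 satisfies the predicate.

True


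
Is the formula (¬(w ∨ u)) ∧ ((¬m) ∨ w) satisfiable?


Search for a satisfying assignment over {m, u, w}.
Try m=F, u=F, w=F: the formula evaluates to T.
A satisfying assignment exists.

Satisfiable.


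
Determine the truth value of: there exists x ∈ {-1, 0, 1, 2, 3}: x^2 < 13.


Evaluate the predicate on each element: -1:T, 0:T, 1:T, 2:T, 3:T.
Witness x = -1 satisfies the predicate.

T


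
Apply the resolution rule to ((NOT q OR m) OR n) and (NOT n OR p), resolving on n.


The clauses contain complementary literals n and NOTn.
Resolution eliminates this pair and disjoins the remaining literals (merging duplicates).

((m OR NOT q) OR p)


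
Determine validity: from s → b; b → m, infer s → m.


This matches the form of hypothetical syllogism: the conclusion follows in every model of the premises.

Valid.


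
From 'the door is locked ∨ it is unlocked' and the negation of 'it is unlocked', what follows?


Disjunctive syllogism: from (P ∨ Q) and ¬P, infer Q.
One disjunct, 'it is unlocked', is ruled out; the other must hold.

the door is locked


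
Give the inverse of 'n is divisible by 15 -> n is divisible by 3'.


The inverse of (P → Q) is (¬P → ¬Q). It is equivalent to the converse, not to the original.
Here P = 'n is divisible by 15' and Q = 'n is divisible by 3'.

If not (n is divisible by 15), then not (n is divisible by 3).


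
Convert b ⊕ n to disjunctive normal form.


Step 1: b ⊕ n is true exactly when they disagree: (b ∧ ¬n) ∨ (¬b ∧ n).

(b ∧ (¬n)) ∨ ((¬b) ∧ n)


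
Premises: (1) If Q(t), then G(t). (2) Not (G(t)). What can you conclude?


Modus tollens: from (P → Q) and ¬Q, infer ¬P.
Q = 'G(t)' is denied; since P → Q, P must also fail.

Not (Q(t)).


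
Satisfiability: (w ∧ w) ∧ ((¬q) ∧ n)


Search for a satisfying assignment over {n, q, w}.
Try n=T, q=F, w=T: the formula evaluates to T.
A satisfying assignment exists.

Satisfiable.


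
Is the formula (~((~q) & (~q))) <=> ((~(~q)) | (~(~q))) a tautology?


Build the truth table over {q}:
q | φ
-----
False | True
True | True
Every row evaluates to true.

Yes, it is a tautology.


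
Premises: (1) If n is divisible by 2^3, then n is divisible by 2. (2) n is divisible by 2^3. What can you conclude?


Modus ponens: from (P → Q) and P, infer Q.
P = 'n is divisible by 2^3' is asserted, and P → Q holds, so Q follows.

n is divisible by 2.


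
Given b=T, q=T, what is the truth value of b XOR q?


Exclusive or is true when exactly one operand is true.
Substitute: b=T, q=T.
T XOR T evaluates to F.

F


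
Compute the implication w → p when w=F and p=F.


Implication is false only when antecedent is true and consequent is false.
Substitute: w=F, p=F.
F → F evaluates to T.

T


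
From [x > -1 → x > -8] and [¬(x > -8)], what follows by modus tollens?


Modus tollens: from (P → Q) and ¬Q, infer ¬P.
Q = 'x > -8' is denied; since P → Q, P must also fail.

Not (x > -1).


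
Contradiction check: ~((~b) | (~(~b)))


Truth table over {b}:
b | φ
-----
False | False
True | False
Every row is false.

Yes, it is a contradiction.


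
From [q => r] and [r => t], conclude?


Hypothetical syllogism: from (P → Q) and (Q → R), infer (P → R).
Chain the two implications through the shared middle term 'r'.

q => t


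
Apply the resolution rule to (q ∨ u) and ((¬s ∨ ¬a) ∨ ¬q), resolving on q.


The clauses contain complementary literals q and ¬q.
Resolution eliminates this pair and disjoins the remaining literals (merging duplicates).

((u ∨ ¬s) ∨ ¬a)


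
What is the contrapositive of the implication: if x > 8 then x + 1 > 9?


The contrapositive of (P → Q) is (¬Q → ¬P); it is logically equivalent to the original.
Here P = 'x > 8' and Q = 'x + 1 > 9'.

If not (x + 1 > 9), then not (x > 8).


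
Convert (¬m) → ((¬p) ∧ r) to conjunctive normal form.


Step 1: Rewrite (¬m) → ((¬p) ∧ r) as ¬(¬m) ∨ ((¬p) ∧ r).
Step 2: Distribute ∨ over ∧.
Step 3: Eliminate any double negations (¬¬X = X).

(m ∨ (¬p)) ∧ (m ∨ r)


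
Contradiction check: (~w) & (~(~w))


Truth table over {w}:
w | φ
-----
False | False
True | False
Every row is false.

Yes, it is a contradiction.


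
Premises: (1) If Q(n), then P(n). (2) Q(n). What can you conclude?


Modus ponens: from (P → Q) and P, infer Q.
P = 'Q(n)' is asserted, and P → Q holds, so Q follows.

P(n).


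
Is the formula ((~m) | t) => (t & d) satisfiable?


Search for a satisfying assignment over {d, m, t}.
Try d=False, m=True, t=False: the formula evaluates to True.
A satisfying assignment exists.

Satisfiable.


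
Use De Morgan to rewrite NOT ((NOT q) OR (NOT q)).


De Morgan: the negation of a disjunction is the conjunction of the negations.
Distribute NOT across OR, flipping it to AND, and negate each literal.

q AND q


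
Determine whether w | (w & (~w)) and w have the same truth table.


Compare truth tables:
w | φ | ψ
---------
False | False | False
True | True | True
The columns φ and ψ agree on every row.

Yes, they are logically equivalent.


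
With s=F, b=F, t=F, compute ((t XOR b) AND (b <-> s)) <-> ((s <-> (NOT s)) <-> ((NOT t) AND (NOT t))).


Substitute s=F, b=F, t=F:
t XOR b = F XOR F = F
b <-> s = F <-> F = T
(t XOR b) AND (b <-> s) = F AND T = F
NOT s = T
s <-> (NOT s) = F <-> T = F
NOT t = T
NOT t = T
(NOT t) AND (NOT t) = T AND T = T
(s <-> (NOT s)) <-> ((NOT t) AND (NOT t)) = F <-> T = F
((t XOR b) AND (b <-> s)) <-> ((s <-> (NOT s)) <-> ((NOT t) AND (NOT t))) = F <-> F = T

T


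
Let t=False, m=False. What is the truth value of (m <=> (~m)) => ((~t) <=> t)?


Substitute t=False, m=False:
~m = True
m <=> (~m) = False <=> True = False
~t = True
(~t) <=> t = True <=> False = False
(m <=> (~m)) => ((~t) <=> t) = False => False = True

True


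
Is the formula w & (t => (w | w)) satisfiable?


Search for a satisfying assignment over {t, w}.
Try t=False, w=True: the formula evaluates to True.
A satisfying assignment exists.

Satisfiable.


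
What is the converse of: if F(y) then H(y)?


The converse of (P → Q) is (Q → P). It is not in general equivalent to the original.
Here P = 'F(y)' and Q = 'H(y)'.

If H(y), then F(y).


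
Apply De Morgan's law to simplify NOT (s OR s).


De Morgan: the negation of a disjunction is the conjunction of the negations.
Distribute NOT across OR, flipping it to AND, and negate each literal.

(NOT s) AND (NOT s)


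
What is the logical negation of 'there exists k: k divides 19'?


¬(for all x: φ) = there exists x: ¬φ, and ¬(there exists x: φ) = for all x: ¬φ.
Apply to the existential statement.

for all k: NOT(k divides 19)


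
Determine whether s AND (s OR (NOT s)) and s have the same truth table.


Compare truth tables:
s | φ | ψ
---------
F | F | F
T | T | T
The columns φ and ψ agree on every row.

Yes, they are logically equivalent.


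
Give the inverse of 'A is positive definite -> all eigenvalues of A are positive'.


The inverse of (P → Q) is (¬P → ¬Q). It is equivalent to the converse, not to the original.
Here P = 'A is positive definite' and Q = 'all eigenvalues of A are positive'.

If not (A is positive definite), then not (all eigenvalues of A are positive).


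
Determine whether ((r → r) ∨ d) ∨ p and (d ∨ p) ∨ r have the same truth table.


Compare truth tables:
d | p | r | φ | ψ
-----------------
F | F | F | T | F
T | F | F | T | T
F | T | F | T | T
T | T | F | T | T
F | F | T | T | T
T | F | T | T | T
F | T | T | T | T
T | T | T | T | T
They differ at row 1 (d=F, p=F, r=F): φ=T but ψ=F.

No, they are not logically equivalent.


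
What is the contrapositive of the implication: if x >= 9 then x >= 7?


The contrapositive of (P → Q) is (¬Q → ¬P); it is logically equivalent to the original.
Here P = 'x >= 9' and Q = 'x >= 7'.

If not (x >= 7), then not (x >= 9).


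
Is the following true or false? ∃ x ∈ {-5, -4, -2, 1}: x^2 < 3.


Evaluate the predicate on each element: -5:F, -4:F, -2:F, 1:T.
Witness x = 1 satisfies the predicate.

T


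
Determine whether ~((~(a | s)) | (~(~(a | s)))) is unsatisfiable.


Truth table over {a, s}:
a | s | φ
---------
False | False | False
True | False | False
False | True | False
True | True | False
Every row is false.

Yes, it is a contradiction.


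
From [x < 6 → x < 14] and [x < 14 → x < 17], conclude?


Hypothetical syllogism: from (P → Q) and (Q → R), infer (P → R).
Chain the two implications through the shared middle term 'x < 14'.

x < 6 → x < 17


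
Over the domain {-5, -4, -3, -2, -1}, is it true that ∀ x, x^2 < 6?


Evaluate the predicate on each element: -5:F, -4:F, -3:F, -2:T, -1:T.
Counterexample x = -5 fails the predicate.

F


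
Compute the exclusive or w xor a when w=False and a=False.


Exclusive or is true when exactly one operand is true.
Substitute: w=False, a=False.
False xor False evaluates to False.

False


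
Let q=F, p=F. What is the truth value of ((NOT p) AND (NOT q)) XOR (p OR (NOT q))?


Substitute q=F, p=F:
NOT p = T
NOT q = T
(NOT p) AND (NOT q) = T AND T = T
NOT q = T
p OR (NOT q) = F OR T = T
((NOT p) AND (NOT q)) XOR (p OR (NOT q)) = T XOR T = F

F


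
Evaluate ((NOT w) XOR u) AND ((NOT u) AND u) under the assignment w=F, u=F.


Substitute w=F, u=F:
NOT w = T
(NOT w) XOR u = T XOR F = T
NOT u = T
(NOT u) AND u = T AND F = F
((NOT w) XOR u) AND ((NOT u) AND u) = T AND F = F

F


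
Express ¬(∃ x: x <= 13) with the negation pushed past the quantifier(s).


¬(∀ x: φ) = ∃ x: ¬φ, and ¬(∃ x: φ) = ∀ x: ¬φ.
Apply to the existential statement.

∀ x: ¬(x <= 13)


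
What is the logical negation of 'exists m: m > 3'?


¬(forall x: φ) = exists x: ¬φ, and ¬(exists x: φ) = forall x: ¬φ.
Apply to the existential statement.

forall m: ~(m > 3)


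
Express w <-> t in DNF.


Step 1: w ↔ t is true exactly when both agree: (w ∧ t) ∨ (¬w ∧ ¬t).

(w AND t) OR ((NOT w) AND (NOT t))


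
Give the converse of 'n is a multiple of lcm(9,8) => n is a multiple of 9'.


The converse of (P → Q) is (Q → P). It is not in general equivalent to the original.
Here P = 'n is a multiple of lcm(9,8)' and Q = 'n is a multiple of 9'.

If n is a multiple of 9, then n is a multiple of lcm(9,8).


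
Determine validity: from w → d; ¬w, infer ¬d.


This is denying the antecedent (fallacy). There exist truth assignments where the premises are all true but the conclusion is false.

Invalid.


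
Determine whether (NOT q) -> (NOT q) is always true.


Build the truth table over {q}:
q | φ
-----
F | T
T | T
Every row evaluates to true.

Yes, it is a tautology.


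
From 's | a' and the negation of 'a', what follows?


Disjunctive syllogism: from (P ∨ Q) and ¬P, infer Q.
One disjunct, 'a', is ruled out; the other must hold.

s


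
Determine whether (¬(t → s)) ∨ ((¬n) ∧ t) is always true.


Build the truth table over {n, s, t}:
n | s | t | φ
-------------
F | F | F | F
T | F | F | F
F | T | F | F
T | T | F | F
F | F | T | T
T | F | T | T
F | T | T | T
T | T | T | F
Counterexample at row 1: with n=F, s=F, t=F, the formula is F.

No, it is not a tautology.


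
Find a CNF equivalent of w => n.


Step 1: Rewrite w → n as ¬w ∨ n.

(~w) | n


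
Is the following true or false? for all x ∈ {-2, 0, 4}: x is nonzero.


Evaluate the predicate on each element: -2:T, 0:F, 4:T.
Counterexample x = 0 fails the predicate.

F


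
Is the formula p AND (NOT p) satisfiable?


Check all 2 assignments over {p}:
p | φ
-----
F | F
T | F
No assignment makes the formula true.

Unsatisfiable.


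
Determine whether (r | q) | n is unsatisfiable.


Truth table over {n, q, r}:
n | q | r | φ
-------------
False | False | False | False
True | False | False | True
False | True | False | True
True | True | False | True
False | False | True | True
True | False | True | True
False | True | True | True
True | True | True | True
Satisfying assignment at row 2: n=True, q=False, r=False gives True.

No, it is not a contradiction.


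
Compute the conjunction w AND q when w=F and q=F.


Conjunction is true only when both operands are true.
Substitute: w=F, q=F.
F AND F evaluates to F.

F


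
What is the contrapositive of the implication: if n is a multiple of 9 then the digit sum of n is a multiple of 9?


The contrapositive of (P → Q) is (¬Q → ¬P); it is logically equivalent to the original.
Here P = 'n is a multiple of 9' and Q = 'the digit sum of n is a multiple of 9'.

If not (the digit sum of n is a multiple of 9), then not (n is a multiple of 9).


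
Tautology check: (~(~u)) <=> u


Build the truth table over {u}:
u | φ
-----
False | True
True | True
Every row evaluates to true.

Yes, it is a tautology.


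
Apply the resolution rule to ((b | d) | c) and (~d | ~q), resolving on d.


The clauses contain complementary literals d and ~d.
Resolution eliminates this pair and disjoins the remaining literals (merging duplicates).

((b | c) | ~q)


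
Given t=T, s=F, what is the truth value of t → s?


Implication is false only when antecedent is true and consequent is false.
Substitute: t=T, s=F.
T → F evaluates to F.

F


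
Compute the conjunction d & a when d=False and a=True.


Conjunction is true only when both operands are true.
Substitute: d=False, a=True.
False & True evaluates to False.

False


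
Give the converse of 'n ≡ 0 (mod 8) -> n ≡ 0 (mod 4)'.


The converse of (P → Q) is (Q → P). It is not in general equivalent to the original.
Here P = 'n ≡ 0 (mod 8)' and Q = 'n ≡ 0 (mod 4)'.

If n ≡ 0 (mod 4), then n ≡ 0 (mod 8).


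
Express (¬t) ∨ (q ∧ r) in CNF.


Step 1: Distribute ∨ over ∧: (¬t) ∨ (q ∧ r) = ((¬t) ∨ q) ∧ ((¬t) ∨ r).

((¬t) ∨ q) ∧ ((¬t) ∨ r)


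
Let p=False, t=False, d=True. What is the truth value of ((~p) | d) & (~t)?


Substitute p=False, t=False, d=True:
~p = True
(~p) | d = True | True = True
~t = True
((~p) | d) & (~t) = True & True = True

True


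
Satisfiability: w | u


Search for a satisfying assignment over {u, w}.
Try u=True, w=False: the formula evaluates to True.
A satisfying assignment exists.

Satisfiable.


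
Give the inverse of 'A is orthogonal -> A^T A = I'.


The inverse of (P → Q) is (¬P → ¬Q). It is equivalent to the converse, not to the original.
Here P = 'A is orthogonal' and Q = 'A^T A = I'.

If not (A is orthogonal), then not (A^T A = I).


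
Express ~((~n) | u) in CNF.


Step 1: Apply De Morgan: ¬((¬n) ∨ u) = ¬(¬n) ∧ ¬u.
Step 2: Eliminate any double negations (¬¬X = X).

n & (~u)


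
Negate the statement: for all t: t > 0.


¬(for all x: φ) = there exists x: ¬φ, and ¬(there exists x: φ) = for all x: ¬φ.
Apply to the universal statement.

there exists t: NOT(t > 0)


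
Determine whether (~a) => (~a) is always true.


Build the truth table over {a}:
a | φ
-----
False | True
True | True
Every row evaluates to true.

Yes, it is a tautology.


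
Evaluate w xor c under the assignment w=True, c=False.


Substitute w=True, c=False:
w xor c = True xor False = True

True


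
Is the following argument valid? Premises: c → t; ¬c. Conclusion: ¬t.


This is denying the antecedent (fallacy). There exist truth assignments where the premises are all true but the conclusion is false.

Invalid.


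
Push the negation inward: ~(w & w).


De Morgan: the negation of a conjunction is the disjunction of the negations.
Distribute ~ across &, flipping it to |, and negate each literal.

(~w) | (~w)


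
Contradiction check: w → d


Truth table over {d, w}:
d | w | φ
---------
F | F | T
T | F | T
F | T | F
T | T | T
Satisfying assignment at row 1: d=F, w=F gives T.

No, it is not a contradiction.


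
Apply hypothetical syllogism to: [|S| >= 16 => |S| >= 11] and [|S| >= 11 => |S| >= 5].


Hypothetical syllogism: from (P → Q) and (Q → R), infer (P → R).
Chain the two implications through the shared middle term '|S| >= 11'.

|S| >= 16 => |S| >= 5


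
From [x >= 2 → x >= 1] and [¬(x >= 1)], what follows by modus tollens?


Modus tollens: from (P → Q) and ¬Q, infer ¬P.
Q = 'x >= 1' is denied; since P → Q, P must also fail.

Not (x >= 2).


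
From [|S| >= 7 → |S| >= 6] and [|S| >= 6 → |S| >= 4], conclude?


Hypothetical syllogism: from (P → Q) and (Q → R), infer (P → R).
Chain the two implications through the shared middle term '|S| >= 6'.

|S| >= 7 → |S| >= 4


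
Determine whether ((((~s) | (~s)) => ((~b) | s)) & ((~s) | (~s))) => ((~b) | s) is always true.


Build the truth table over {b, s}:
b | s | φ
---------
False | False | True
True | False | True
False | True | True
True | True | True
Every row evaluates to true.

Yes, it is a tautology.


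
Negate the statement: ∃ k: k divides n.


¬(∀ x: φ) = ∃ x: ¬φ, and ¬(∃ x: φ) = ∀ x: ¬φ.
Apply to the existential statement.

∀ k: ¬(k divides n)


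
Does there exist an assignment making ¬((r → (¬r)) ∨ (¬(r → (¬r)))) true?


Check all 2 assignments over {r}:
r | φ
-----
F | F
T | F
No assignment makes the formula true.

Unsatisfiable.


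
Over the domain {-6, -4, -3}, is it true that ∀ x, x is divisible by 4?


Evaluate the predicate on each element: -6:F, -4:T, -3:F.
Counterexample x = -6 fails the predicate.

F


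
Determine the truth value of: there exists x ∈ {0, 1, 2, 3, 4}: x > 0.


Evaluate the predicate on each element: 0:F, 1:T, 2:T, 3:T, 4:T.
Witness x = 1 satisfies the predicate.

T


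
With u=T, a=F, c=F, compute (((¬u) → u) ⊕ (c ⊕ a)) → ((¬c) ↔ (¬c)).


Substitute u=T, a=F, c=F:
¬u = F
(¬u) → u = F → T = T
c ⊕ a = F ⊕ F = F
((¬u) → u) ⊕ (c ⊕ a) = T ⊕ F = T
¬c = T
¬c = T
(¬c) ↔ (¬c) = T ↔ T = T
(((¬u) → u) ⊕ (c ⊕ a)) → ((¬c) ↔ (¬c)) = T → T = T

T


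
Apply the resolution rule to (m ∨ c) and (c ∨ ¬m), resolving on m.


The clauses contain complementary literals m and ¬m.
Resolution eliminates this pair and disjoins the remaining literals (merging duplicates).

c


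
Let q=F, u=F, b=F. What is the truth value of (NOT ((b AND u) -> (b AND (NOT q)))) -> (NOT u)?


Substitute q=F, u=F, b=F:
b AND u = F AND F = F
NOT q = T
b AND (NOT q) = F AND T = F
(b AND u) -> (b AND (NOT q)) = F -> F = T
NOT ((b AND u) -> (b AND (NOT q))) = F
NOT u = T
(NOT ((b AND u) -> (b AND (NOT q)))) -> (NOT u) = F -> T = T

T


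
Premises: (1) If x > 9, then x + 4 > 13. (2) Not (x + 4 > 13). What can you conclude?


Modus tollens: from (P → Q) and ¬Q, infer ¬P.
Q = 'x + 4 > 13' is denied; since P → Q, P must also fail.

Not (x > 9).


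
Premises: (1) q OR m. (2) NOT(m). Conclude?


Disjunctive syllogism: from (P ∨ Q) and ¬P, infer Q.
One disjunct, 'm', is ruled out; the other must hold.

q


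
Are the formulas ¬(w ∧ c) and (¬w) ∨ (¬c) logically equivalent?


Compare truth tables:
c | w | φ | ψ
-------------
F | F | T | T
T | F | T | T
F | T | T | T
T | T | F | F
The columns φ and ψ agree on every row.

Yes, they are logically equivalent.


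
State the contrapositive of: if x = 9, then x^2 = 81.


The contrapositive of (P → Q) is (¬Q → ¬P); it is logically equivalent to the original.
Here P = 'x = 9' and Q = 'x^2 = 81'.

If not (x^2 = 81), then not (x = 9).


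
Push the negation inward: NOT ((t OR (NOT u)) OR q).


De Morgan: the negation of a disjunction is the conjunction of the negations.
Distribute NOT across OR, flipping it to AND, and negate each literal.

((NOT t) AND u) AND (NOT q)


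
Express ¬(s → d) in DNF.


Step 1: Rewrite implication then negate: ¬(¬s ∨ d) = s ∧ ¬d.

s ∧ (¬d)


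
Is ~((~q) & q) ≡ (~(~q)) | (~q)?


Compare truth tables:
q | φ | ψ
---------
False | True | True
True | True | True
The columns φ and ψ agree on every row.

Yes, they are logically equivalent.


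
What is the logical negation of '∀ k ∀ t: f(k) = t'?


Negation flips each quantifier (∀↔∃) and negates the inner predicate.
¬(∀ k ∀ t: φ) = ∃ k ∃ t: ¬φ.

∃ k ∃ t: ¬(f(k) = t)


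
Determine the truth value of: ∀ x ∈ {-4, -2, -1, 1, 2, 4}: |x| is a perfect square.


Evaluate the predicate on each element: -4:T, -2:F, -1:T, 1:T, 2:F, 4:T.
Counterexample x = -2 fails the predicate.

F


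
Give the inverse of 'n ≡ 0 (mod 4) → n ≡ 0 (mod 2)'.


The inverse of (P → Q) is (¬P → ¬Q). It is equivalent to the converse, not to the original.
Here P = 'n ≡ 0 (mod 4)' and Q = 'n ≡ 0 (mod 2)'.

If not (n ≡ 0 (mod 4)), then not (n ≡ 0 (mod 2)).


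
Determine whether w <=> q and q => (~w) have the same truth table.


Compare truth tables:
q | w | φ | ψ
-------------
False | False | True | True
True | False | False | True
False | True | False | True
True | True | True | False
They differ at row 2 (q=True, w=False): φ=False but ψ=True.

No, they are not logically equivalent.


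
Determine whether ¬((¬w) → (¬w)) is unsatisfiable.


Truth table over {w}:
w | φ
-----
F | F
T | F
Every row is false.

Yes, it is a contradiction.


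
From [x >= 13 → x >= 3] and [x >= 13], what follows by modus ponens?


Modus ponens: from (P → Q) and P, infer Q.
P = 'x >= 13' is asserted, and P → Q holds, so Q follows.

x >= 3.


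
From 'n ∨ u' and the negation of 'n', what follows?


Disjunctive syllogism: from (P ∨ Q) and ¬P, infer Q.
One disjunct, 'n', is ruled out; the other must hold.

u


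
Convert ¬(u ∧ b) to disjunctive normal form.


Step 1: Apply De Morgan: ¬(u ∧ b) = ¬u ∨ ¬b.

(¬u) ∨ (¬b)


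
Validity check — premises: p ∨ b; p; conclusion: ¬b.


This is affirming a disjunct (fallacy). There exist truth assignments where the premises are all true but the conclusion is false.

Invalid.


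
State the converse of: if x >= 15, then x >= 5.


The converse of (P → Q) is (Q → P). It is not in general equivalent to the original.
Here P = 'x >= 15' and Q = 'x >= 5'.

If x >= 5, then x >= 15.


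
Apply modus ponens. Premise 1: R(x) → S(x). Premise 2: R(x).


Modus ponens: from (P → Q) and P, infer Q.
P = 'R(x)' is asserted, and P → Q holds, so Q follows.

S(x).


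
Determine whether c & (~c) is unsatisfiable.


Truth table over {c}:
c | φ
-----
False | False
True | False
Every row is false.

Yes, it is a contradiction.


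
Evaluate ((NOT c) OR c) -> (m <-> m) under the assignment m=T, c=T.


Substitute m=T, c=T:
NOT c = F
(NOT c) OR c = F OR T = T
m <-> m = T <-> T = T
((NOT c) OR c) -> (m <-> m) = T -> T = T

T


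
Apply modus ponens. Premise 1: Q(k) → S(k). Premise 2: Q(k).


Modus ponens: from (P → Q) and P, infer Q.
P = 'Q(k)' is asserted, and P → Q holds, so Q follows.

S(k).


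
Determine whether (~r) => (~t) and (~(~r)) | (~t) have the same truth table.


Compare truth tables:
r | t | φ | ψ
-------------
False | False | True | True
True | False | True | True
False | True | False | False
True | True | True | True
The columns φ and ψ agree on every row.

Yes, they are logically equivalent.


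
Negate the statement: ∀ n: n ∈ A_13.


¬(∀ x: φ) = ∃ x: ¬φ, and ¬(∃ x: φ) = ∀ x: ¬φ.
Apply to the universal statement.

∃ n: ¬(n ∈ A_13)


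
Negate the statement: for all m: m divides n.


¬(for all x: φ) = there exists x: ¬φ, and ¬(there exists x: φ) = for all x: ¬φ.
Apply to the universal statement.

there exists m: NOT(m divides n)


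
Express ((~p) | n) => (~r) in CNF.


Step 1: Rewrite as ¬((¬p) ∨ n) ∨ (¬r) = (¬(¬p) ∧ ¬n) ∨ (¬r).
Step 2: Distribute ∨ over ∧.
Step 3: Eliminate any double negations (¬¬X = X).

(p | (~r)) & ((~n) | (~r))


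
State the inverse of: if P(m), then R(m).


The inverse of (P → Q) is (¬P → ¬Q). It is equivalent to the converse, not to the original.
Here P = 'P(m)' and Q = 'R(m)'.

If not (P(m)), then not (R(m)).


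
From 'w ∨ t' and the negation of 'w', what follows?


Disjunctive syllogism: from (P ∨ Q) and ¬P, infer Q.
One disjunct, 'w', is ruled out; the other must hold.

t


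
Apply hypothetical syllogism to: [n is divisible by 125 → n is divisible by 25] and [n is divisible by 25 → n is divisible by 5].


Hypothetical syllogism: from (P → Q) and (Q → R), infer (P → R).
Chain the two implications through the shared middle term 'n is divisible by 25'.

n is divisible by 125 → n is divisible by 5


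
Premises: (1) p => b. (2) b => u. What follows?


Hypothetical syllogism: from (P → Q) and (Q → R), infer (P → R).
Chain the two implications through the shared middle term 'b'.

p => u


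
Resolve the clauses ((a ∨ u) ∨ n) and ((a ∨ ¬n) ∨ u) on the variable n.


The clauses contain complementary literals n and ¬n.
Resolution eliminates this pair and disjoins the remaining literals (merging duplicates).

(a ∨ u)


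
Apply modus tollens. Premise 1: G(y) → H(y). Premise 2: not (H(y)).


Modus tollens: from (P → Q) and ¬Q, infer ¬P.
Q = 'H(y)' is denied; since P → Q, P must also fail.

Not (G(y)).


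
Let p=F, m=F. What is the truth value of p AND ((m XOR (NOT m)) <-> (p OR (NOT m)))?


Substitute p=F, m=F:
NOT m = T
m XOR (NOT m) = F XOR T = T
NOT m = T
p OR (NOT m) = F OR T = T
(m XOR (NOT m)) <-> (p OR (NOT m)) = T <-> T = T
p AND ((m XOR (NOT m)) <-> (p OR (NOT m))) = F AND T = F

F


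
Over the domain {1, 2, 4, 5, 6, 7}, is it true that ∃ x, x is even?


Evaluate the predicate on each element: 1:F, 2:T, 4:T, 5:F, 6:T, 7:F.
Witness x = 2 satisfies the predicate.

T


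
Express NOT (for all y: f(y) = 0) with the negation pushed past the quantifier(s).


¬(for all x: φ) = there exists x: ¬φ, and ¬(there exists x: φ) = for all x: ¬φ.
Apply to the universal statement.

there exists y: NOT(f(y) = 0)


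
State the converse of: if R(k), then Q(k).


The converse of (P → Q) is (Q → P). It is not in general equivalent to the original.
Here P = 'R(k)' and Q = 'Q(k)'.

If Q(k), then R(k).


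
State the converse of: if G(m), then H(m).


The converse of (P → Q) is (Q → P). It is not in general equivalent to the original.
Here P = 'G(m)' and Q = 'H(m)'.

If H(m), then G(m).


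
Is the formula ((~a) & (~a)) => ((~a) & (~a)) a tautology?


Build the truth table over {a}:
a | φ
-----
False | True
True | True
Every row evaluates to true.

Yes, it is a tautology.


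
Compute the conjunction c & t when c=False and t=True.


Conjunction is true only when both operands are true.
Substitute: c=False, t=True.
False & True evaluates to False.

False


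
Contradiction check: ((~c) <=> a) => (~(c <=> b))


Truth table over {a, b, c}:
a | b | c | φ
-------------
False | False | False | True
True | False | False | False
False | True | False | True
True | True | False | True
False | False | True | True
True | False | True | True
False | True | True | False
True | True | True | True
Satisfying assignment at row 1: a=False, b=False, c=False gives True.

No, it is not a contradiction.


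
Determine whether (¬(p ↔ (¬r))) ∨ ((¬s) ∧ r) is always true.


Build the truth table over {p, r, s}:
p | r | s | φ
-------------
F | F | F | T
T | F | F | F
F | T | F | T
T | T | F | T
F | F | T | T
T | F | T | F
F | T | T | F
T | T | T | T
Counterexample at row 2: with p=T, r=F, s=F, the formula is F.

No, it is not a tautology.


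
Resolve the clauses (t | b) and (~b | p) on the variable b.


The clauses contain complementary literals b and ~b.
Resolution eliminates this pair and disjoins the remaining literals (merging duplicates).

(t | p)


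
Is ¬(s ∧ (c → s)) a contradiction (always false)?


Truth table over {c, s}:
c | s | φ
---------
F | F | T
T | F | T
F | T | F
T | T | F
Satisfying assignment at row 1: c=F, s=F gives T.

No, it is not a contradiction.


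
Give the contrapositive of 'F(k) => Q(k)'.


The contrapositive of (P → Q) is (¬Q → ¬P); it is logically equivalent to the original.
Here P = 'F(k)' and Q = 'Q(k)'.

If not (Q(k)), then not (F(k)).


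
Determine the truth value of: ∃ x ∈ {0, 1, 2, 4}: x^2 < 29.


Evaluate the predicate on each element: 0:T, 1:T, 2:T, 4:T.
Witness x = 0 satisfies the predicate.

T


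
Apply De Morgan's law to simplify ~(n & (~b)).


De Morgan: the negation of a conjunction is the disjunction of the negations.
Distribute ~ across &, flipping it to |, and negate each literal.

(~n) | b


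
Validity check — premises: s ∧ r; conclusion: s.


This matches the form of conjunction elimination: the conclusion follows in every model of the premises.

Valid.


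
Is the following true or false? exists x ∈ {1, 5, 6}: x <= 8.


Evaluate the predicate on each element: 1:True, 5:True, 6:True.
Witness x = 1 satisfies the predicate.

True


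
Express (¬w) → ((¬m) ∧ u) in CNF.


Step 1: Rewrite (¬w) → ((¬m) ∧ u) as ¬(¬w) ∨ ((¬m) ∧ u).
Step 2: Distribute ∨ over ∧.
Step 3: Eliminate any double negations (¬¬X = X).

(w ∨ (¬m)) ∧ (w ∨ u)


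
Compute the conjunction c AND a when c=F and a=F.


Conjunction is true only when both operands are true.
Substitute: c=F, a=F.
F AND F evaluates to F.

F


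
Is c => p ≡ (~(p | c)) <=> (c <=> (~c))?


Compare truth tables:
c | p | φ | ψ
-------------
False | False | True | False
True | False | False | True
False | True | True | True
True | True | True | True
They differ at row 1 (c=False, p=False): φ=True but ψ=False.

No, they are not logically equivalent.


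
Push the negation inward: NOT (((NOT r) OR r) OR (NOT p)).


De Morgan: the negation of a disjunction is the conjunction of the negations.
Distribute NOT across OR, flipping it to AND, and negate each literal.

(r AND (NOT r)) AND p


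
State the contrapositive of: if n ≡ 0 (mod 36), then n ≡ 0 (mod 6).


The contrapositive of (P → Q) is (¬Q → ¬P); it is logically equivalent to the original.
Here P = 'n ≡ 0 (mod 36)' and Q = 'n ≡ 0 (mod 6)'.

If not (n ≡ 0 (mod 6)), then not (n ≡ 0 (mod 36)).


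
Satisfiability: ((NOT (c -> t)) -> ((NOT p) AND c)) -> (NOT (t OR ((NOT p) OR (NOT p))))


Search for a satisfying assignment over {c, p, t}.
Try c=F, p=T, t=F: the formula evaluates to T.
A satisfying assignment exists.

Satisfiable.


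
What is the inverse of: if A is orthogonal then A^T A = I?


The inverse of (P → Q) is (¬P → ¬Q). It is equivalent to the converse, not to the original.
Here P = 'A is orthogonal' and Q = 'A^T A = I'.

If not (A is orthogonal), then not (A^T A = I).


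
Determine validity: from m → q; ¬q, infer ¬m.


This matches the form of modus tollens: the conclusion follows in every model of the premises.

Valid.


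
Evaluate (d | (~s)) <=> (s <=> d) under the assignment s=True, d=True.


Substitute s=True, d=True:
~s = False
d | (~s) = True | False = True
s <=> d = True <=> True = True
(d | (~s)) <=> (s <=> d) = True <=> True = True

True


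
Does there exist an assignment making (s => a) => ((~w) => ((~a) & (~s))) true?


Search for a satisfying assignment over {a, s, w}.
Try a=False, s=False, w=False: the formula evaluates to True.
A satisfying assignment exists.

Satisfiable.
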